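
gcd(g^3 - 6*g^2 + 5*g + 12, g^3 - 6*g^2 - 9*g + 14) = 1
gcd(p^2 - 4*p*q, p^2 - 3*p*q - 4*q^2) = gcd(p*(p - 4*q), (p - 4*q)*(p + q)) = p - 4*q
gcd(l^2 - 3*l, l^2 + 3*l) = l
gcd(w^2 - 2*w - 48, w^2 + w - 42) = 1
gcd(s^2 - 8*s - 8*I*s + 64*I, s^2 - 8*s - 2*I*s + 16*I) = s - 8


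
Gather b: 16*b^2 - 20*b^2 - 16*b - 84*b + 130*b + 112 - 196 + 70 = -4*b^2 + 30*b - 14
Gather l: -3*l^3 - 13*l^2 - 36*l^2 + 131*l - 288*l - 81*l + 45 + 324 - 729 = -3*l^3 - 49*l^2 - 238*l - 360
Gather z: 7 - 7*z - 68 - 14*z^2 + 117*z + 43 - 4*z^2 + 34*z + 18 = -18*z^2 + 144*z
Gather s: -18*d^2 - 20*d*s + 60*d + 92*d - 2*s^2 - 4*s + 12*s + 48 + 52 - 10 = -18*d^2 + 152*d - 2*s^2 + s*(8 - 20*d) + 90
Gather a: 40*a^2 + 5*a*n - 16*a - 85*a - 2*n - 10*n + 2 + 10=40*a^2 + a*(5*n - 101) - 12*n + 12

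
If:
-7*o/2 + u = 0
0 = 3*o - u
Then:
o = 0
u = 0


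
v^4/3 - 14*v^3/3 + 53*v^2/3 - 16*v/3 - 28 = (v/3 + 1/3)*(v - 7)*(v - 6)*(v - 2)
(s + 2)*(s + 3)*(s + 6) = s^3 + 11*s^2 + 36*s + 36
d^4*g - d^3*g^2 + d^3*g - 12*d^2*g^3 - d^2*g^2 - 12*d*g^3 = d*(d - 4*g)*(d + 3*g)*(d*g + g)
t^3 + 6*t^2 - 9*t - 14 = (t - 2)*(t + 1)*(t + 7)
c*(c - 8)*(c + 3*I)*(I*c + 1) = I*c^4 - 2*c^3 - 8*I*c^3 + 16*c^2 + 3*I*c^2 - 24*I*c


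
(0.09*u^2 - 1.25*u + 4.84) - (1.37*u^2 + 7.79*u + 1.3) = -1.28*u^2 - 9.04*u + 3.54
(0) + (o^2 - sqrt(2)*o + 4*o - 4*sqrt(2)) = o^2 - sqrt(2)*o + 4*o - 4*sqrt(2)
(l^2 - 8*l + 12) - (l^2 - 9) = 21 - 8*l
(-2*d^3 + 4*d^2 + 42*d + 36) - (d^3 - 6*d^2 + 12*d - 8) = -3*d^3 + 10*d^2 + 30*d + 44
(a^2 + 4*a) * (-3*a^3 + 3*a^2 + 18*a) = -3*a^5 - 9*a^4 + 30*a^3 + 72*a^2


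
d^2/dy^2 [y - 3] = 0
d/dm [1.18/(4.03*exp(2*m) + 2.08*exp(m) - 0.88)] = (-9.5108*exp(m) - 2.4544)*exp(m)/(4.03*exp(2*m) + 2.08*exp(m) - 0.88)^2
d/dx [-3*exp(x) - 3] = -3*exp(x)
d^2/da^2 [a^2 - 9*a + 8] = 2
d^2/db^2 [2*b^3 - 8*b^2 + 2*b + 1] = 12*b - 16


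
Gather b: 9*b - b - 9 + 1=8*b - 8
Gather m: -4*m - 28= -4*m - 28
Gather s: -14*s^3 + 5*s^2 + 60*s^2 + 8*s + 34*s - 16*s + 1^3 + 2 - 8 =-14*s^3 + 65*s^2 + 26*s - 5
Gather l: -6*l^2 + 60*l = -6*l^2 + 60*l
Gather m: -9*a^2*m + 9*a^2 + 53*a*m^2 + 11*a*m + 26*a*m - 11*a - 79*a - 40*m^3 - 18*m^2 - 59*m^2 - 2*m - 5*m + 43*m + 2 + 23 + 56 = 9*a^2 - 90*a - 40*m^3 + m^2*(53*a - 77) + m*(-9*a^2 + 37*a + 36) + 81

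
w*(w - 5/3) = w^2 - 5*w/3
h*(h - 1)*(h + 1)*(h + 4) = h^4 + 4*h^3 - h^2 - 4*h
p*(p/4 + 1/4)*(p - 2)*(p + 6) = p^4/4 + 5*p^3/4 - 2*p^2 - 3*p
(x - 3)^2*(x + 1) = x^3 - 5*x^2 + 3*x + 9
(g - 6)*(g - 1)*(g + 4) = g^3 - 3*g^2 - 22*g + 24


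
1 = 1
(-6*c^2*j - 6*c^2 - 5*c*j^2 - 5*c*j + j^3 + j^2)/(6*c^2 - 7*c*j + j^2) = (-c*j - c - j^2 - j)/(c - j)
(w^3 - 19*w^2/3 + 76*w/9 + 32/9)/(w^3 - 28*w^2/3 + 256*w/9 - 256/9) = (3*w + 1)/(3*w - 8)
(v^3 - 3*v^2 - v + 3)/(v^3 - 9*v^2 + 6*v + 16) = (v^2 - 4*v + 3)/(v^2 - 10*v + 16)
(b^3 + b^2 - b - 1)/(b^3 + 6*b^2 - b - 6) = (b + 1)/(b + 6)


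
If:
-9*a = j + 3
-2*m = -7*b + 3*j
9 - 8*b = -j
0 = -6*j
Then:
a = -1/3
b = 9/8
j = 0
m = 63/16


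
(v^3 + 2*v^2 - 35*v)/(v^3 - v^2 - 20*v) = (v + 7)/(v + 4)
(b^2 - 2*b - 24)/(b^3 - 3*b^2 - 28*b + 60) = (b + 4)/(b^2 + 3*b - 10)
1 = 1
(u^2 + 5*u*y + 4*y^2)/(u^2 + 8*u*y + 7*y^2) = (u + 4*y)/(u + 7*y)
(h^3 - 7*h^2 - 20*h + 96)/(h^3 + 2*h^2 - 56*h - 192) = (h - 3)/(h + 6)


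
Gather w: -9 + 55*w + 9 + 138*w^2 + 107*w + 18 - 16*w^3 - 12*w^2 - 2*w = -16*w^3 + 126*w^2 + 160*w + 18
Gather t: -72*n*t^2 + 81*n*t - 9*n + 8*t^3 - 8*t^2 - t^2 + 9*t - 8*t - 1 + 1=-9*n + 8*t^3 + t^2*(-72*n - 9) + t*(81*n + 1)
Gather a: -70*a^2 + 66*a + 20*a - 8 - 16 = -70*a^2 + 86*a - 24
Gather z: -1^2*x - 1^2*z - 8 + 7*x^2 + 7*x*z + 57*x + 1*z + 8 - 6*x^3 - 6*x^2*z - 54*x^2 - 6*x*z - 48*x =-6*x^3 - 47*x^2 + 8*x + z*(-6*x^2 + x)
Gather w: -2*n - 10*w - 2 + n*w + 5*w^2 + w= -2*n + 5*w^2 + w*(n - 9) - 2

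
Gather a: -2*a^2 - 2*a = -2*a^2 - 2*a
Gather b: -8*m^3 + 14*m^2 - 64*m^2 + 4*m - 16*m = -8*m^3 - 50*m^2 - 12*m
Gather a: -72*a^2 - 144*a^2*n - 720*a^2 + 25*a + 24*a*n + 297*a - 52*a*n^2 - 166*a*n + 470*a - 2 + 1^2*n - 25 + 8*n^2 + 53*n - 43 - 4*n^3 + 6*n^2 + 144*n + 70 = a^2*(-144*n - 792) + a*(-52*n^2 - 142*n + 792) - 4*n^3 + 14*n^2 + 198*n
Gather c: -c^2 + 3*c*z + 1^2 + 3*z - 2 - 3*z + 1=-c^2 + 3*c*z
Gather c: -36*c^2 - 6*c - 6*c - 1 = -36*c^2 - 12*c - 1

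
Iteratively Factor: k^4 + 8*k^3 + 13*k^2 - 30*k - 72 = (k + 3)*(k^3 + 5*k^2 - 2*k - 24) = (k - 2)*(k + 3)*(k^2 + 7*k + 12) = (k - 2)*(k + 3)^2*(k + 4)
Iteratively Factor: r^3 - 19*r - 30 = (r + 2)*(r^2 - 2*r - 15) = (r + 2)*(r + 3)*(r - 5)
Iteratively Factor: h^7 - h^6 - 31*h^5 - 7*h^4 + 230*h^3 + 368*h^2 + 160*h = (h + 1)*(h^6 - 2*h^5 - 29*h^4 + 22*h^3 + 208*h^2 + 160*h) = h*(h + 1)*(h^5 - 2*h^4 - 29*h^3 + 22*h^2 + 208*h + 160) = h*(h - 4)*(h + 1)*(h^4 + 2*h^3 - 21*h^2 - 62*h - 40) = h*(h - 4)*(h + 1)*(h + 4)*(h^3 - 2*h^2 - 13*h - 10) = h*(h - 4)*(h + 1)*(h + 2)*(h + 4)*(h^2 - 4*h - 5) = h*(h - 4)*(h + 1)^2*(h + 2)*(h + 4)*(h - 5)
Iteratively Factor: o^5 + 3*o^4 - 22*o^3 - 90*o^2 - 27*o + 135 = (o - 5)*(o^4 + 8*o^3 + 18*o^2 - 27) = (o - 5)*(o - 1)*(o^3 + 9*o^2 + 27*o + 27) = (o - 5)*(o - 1)*(o + 3)*(o^2 + 6*o + 9) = (o - 5)*(o - 1)*(o + 3)^2*(o + 3)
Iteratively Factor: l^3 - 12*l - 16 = (l - 4)*(l^2 + 4*l + 4) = (l - 4)*(l + 2)*(l + 2)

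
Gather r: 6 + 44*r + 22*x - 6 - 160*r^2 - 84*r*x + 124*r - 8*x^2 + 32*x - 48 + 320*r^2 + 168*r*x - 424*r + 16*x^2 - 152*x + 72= 160*r^2 + r*(84*x - 256) + 8*x^2 - 98*x + 24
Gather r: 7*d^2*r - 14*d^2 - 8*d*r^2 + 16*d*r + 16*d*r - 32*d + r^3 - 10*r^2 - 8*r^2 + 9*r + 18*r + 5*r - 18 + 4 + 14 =-14*d^2 - 32*d + r^3 + r^2*(-8*d - 18) + r*(7*d^2 + 32*d + 32)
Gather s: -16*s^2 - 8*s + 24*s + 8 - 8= -16*s^2 + 16*s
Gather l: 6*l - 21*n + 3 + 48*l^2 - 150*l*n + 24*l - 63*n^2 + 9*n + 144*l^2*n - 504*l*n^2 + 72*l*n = l^2*(144*n + 48) + l*(-504*n^2 - 78*n + 30) - 63*n^2 - 12*n + 3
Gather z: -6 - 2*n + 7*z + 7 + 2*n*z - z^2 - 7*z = 2*n*z - 2*n - z^2 + 1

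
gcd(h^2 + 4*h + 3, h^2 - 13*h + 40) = 1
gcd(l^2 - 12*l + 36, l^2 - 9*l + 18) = l - 6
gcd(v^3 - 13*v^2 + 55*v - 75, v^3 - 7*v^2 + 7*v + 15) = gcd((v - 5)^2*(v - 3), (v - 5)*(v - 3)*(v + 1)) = v^2 - 8*v + 15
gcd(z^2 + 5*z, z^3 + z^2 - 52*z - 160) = z + 5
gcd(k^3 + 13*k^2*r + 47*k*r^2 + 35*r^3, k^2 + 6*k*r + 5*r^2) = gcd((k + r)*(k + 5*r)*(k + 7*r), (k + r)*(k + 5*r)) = k^2 + 6*k*r + 5*r^2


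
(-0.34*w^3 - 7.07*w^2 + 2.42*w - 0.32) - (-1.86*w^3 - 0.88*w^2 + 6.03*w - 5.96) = 1.52*w^3 - 6.19*w^2 - 3.61*w + 5.64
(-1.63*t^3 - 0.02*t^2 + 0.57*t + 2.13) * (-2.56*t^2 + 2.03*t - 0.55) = 4.1728*t^5 - 3.2577*t^4 - 0.6033*t^3 - 4.2847*t^2 + 4.0104*t - 1.1715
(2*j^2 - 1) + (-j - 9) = 2*j^2 - j - 10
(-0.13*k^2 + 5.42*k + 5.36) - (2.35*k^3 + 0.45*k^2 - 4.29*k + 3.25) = -2.35*k^3 - 0.58*k^2 + 9.71*k + 2.11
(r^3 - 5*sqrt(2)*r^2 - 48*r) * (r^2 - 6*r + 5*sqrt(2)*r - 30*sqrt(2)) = r^5 - 6*r^4 - 98*r^3 - 240*sqrt(2)*r^2 + 588*r^2 + 1440*sqrt(2)*r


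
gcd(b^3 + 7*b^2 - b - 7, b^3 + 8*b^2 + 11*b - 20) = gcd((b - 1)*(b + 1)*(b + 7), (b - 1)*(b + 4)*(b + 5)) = b - 1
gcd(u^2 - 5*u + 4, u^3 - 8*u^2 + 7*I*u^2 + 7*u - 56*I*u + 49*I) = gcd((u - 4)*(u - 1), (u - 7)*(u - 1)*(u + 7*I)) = u - 1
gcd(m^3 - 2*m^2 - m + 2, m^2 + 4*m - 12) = m - 2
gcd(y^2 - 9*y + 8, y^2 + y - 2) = y - 1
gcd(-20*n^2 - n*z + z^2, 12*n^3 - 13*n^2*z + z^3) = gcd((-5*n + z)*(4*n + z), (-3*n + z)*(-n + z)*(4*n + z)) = 4*n + z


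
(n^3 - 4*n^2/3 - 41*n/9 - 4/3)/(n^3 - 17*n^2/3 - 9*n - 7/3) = (n^2 - 5*n/3 - 4)/(n^2 - 6*n - 7)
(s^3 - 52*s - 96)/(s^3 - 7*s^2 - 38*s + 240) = (s + 2)/(s - 5)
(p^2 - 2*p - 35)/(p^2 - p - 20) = (-p^2 + 2*p + 35)/(-p^2 + p + 20)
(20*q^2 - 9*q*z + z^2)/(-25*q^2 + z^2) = (-4*q + z)/(5*q + z)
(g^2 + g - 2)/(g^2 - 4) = (g - 1)/(g - 2)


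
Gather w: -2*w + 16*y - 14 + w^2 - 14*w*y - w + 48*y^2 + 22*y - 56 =w^2 + w*(-14*y - 3) + 48*y^2 + 38*y - 70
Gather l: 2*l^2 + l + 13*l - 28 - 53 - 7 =2*l^2 + 14*l - 88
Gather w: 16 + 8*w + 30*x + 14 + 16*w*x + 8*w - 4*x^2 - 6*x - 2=w*(16*x + 16) - 4*x^2 + 24*x + 28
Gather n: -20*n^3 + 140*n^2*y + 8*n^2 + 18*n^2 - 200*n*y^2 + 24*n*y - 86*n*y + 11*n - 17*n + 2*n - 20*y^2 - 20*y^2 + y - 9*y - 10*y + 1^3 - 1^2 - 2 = -20*n^3 + n^2*(140*y + 26) + n*(-200*y^2 - 62*y - 4) - 40*y^2 - 18*y - 2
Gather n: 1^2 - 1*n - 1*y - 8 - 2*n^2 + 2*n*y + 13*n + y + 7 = -2*n^2 + n*(2*y + 12)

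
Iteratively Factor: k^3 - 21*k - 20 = (k + 1)*(k^2 - k - 20) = (k + 1)*(k + 4)*(k - 5)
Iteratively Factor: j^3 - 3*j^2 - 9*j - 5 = (j + 1)*(j^2 - 4*j - 5) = (j + 1)^2*(j - 5)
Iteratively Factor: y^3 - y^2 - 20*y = (y - 5)*(y^2 + 4*y) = y*(y - 5)*(y + 4)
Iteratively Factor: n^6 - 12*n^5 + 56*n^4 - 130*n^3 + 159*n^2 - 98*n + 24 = (n - 1)*(n^5 - 11*n^4 + 45*n^3 - 85*n^2 + 74*n - 24) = (n - 1)^2*(n^4 - 10*n^3 + 35*n^2 - 50*n + 24) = (n - 4)*(n - 1)^2*(n^3 - 6*n^2 + 11*n - 6) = (n - 4)*(n - 3)*(n - 1)^2*(n^2 - 3*n + 2) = (n - 4)*(n - 3)*(n - 2)*(n - 1)^2*(n - 1)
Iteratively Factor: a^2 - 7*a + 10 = (a - 2)*(a - 5)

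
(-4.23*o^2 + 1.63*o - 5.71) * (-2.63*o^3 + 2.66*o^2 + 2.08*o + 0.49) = 11.1249*o^5 - 15.5387*o^4 + 10.5547*o^3 - 13.8709*o^2 - 11.0781*o - 2.7979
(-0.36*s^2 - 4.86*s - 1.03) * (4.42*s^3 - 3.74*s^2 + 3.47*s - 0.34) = -1.5912*s^5 - 20.1348*s^4 + 12.3746*s^3 - 12.8896*s^2 - 1.9217*s + 0.3502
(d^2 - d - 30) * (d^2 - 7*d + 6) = d^4 - 8*d^3 - 17*d^2 + 204*d - 180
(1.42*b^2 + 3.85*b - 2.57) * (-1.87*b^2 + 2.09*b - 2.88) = -2.6554*b^4 - 4.2317*b^3 + 8.7628*b^2 - 16.4593*b + 7.4016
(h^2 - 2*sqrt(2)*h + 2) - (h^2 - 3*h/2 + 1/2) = -2*sqrt(2)*h + 3*h/2 + 3/2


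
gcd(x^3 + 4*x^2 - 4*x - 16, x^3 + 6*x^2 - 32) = x^2 + 2*x - 8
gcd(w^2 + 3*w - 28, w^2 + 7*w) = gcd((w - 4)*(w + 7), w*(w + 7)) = w + 7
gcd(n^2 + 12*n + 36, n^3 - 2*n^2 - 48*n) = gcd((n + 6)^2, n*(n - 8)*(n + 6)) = n + 6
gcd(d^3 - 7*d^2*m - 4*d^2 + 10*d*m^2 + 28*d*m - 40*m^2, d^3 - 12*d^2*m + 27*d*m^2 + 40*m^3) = d - 5*m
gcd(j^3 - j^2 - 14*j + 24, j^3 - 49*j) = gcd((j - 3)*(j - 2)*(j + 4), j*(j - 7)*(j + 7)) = 1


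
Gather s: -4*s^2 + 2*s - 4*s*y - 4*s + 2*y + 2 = -4*s^2 + s*(-4*y - 2) + 2*y + 2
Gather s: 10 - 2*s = 10 - 2*s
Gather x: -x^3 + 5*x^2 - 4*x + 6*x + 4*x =-x^3 + 5*x^2 + 6*x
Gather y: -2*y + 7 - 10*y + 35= 42 - 12*y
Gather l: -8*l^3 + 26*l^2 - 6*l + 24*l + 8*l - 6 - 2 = -8*l^3 + 26*l^2 + 26*l - 8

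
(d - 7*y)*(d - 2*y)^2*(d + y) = d^4 - 10*d^3*y + 21*d^2*y^2 + 4*d*y^3 - 28*y^4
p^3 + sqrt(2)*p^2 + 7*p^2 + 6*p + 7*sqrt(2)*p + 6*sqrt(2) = (p + 1)*(p + 6)*(p + sqrt(2))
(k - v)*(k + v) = k^2 - v^2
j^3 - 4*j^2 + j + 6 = (j - 3)*(j - 2)*(j + 1)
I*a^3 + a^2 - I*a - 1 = (a + 1)*(a - I)*(I*a - I)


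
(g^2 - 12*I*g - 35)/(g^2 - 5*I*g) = (g - 7*I)/g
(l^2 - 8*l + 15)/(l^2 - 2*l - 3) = (l - 5)/(l + 1)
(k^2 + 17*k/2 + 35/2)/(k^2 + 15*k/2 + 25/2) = (2*k + 7)/(2*k + 5)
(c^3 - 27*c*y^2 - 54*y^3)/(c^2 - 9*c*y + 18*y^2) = (-c^2 - 6*c*y - 9*y^2)/(-c + 3*y)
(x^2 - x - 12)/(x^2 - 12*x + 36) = (x^2 - x - 12)/(x^2 - 12*x + 36)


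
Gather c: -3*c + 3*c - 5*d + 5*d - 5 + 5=0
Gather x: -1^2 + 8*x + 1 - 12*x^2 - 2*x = -12*x^2 + 6*x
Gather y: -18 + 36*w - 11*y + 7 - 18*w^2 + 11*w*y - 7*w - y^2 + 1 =-18*w^2 + 29*w - y^2 + y*(11*w - 11) - 10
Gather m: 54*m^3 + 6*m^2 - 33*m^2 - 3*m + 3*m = 54*m^3 - 27*m^2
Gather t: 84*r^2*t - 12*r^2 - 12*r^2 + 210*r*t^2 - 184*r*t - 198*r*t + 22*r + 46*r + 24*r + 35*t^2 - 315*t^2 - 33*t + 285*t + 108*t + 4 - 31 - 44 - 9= -24*r^2 + 92*r + t^2*(210*r - 280) + t*(84*r^2 - 382*r + 360) - 80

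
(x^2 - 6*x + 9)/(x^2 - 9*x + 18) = (x - 3)/(x - 6)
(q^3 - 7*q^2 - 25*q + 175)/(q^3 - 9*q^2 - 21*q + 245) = (q - 5)/(q - 7)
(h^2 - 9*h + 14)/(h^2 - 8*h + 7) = (h - 2)/(h - 1)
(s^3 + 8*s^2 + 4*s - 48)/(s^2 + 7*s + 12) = (s^2 + 4*s - 12)/(s + 3)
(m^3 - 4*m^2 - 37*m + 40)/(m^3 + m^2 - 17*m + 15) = (m - 8)/(m - 3)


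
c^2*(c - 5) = c^3 - 5*c^2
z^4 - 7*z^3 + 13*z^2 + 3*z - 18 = (z - 3)^2*(z - 2)*(z + 1)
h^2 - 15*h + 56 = (h - 8)*(h - 7)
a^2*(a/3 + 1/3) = a^3/3 + a^2/3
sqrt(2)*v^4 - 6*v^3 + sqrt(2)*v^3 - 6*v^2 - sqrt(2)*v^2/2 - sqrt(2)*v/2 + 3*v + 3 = (v - 3*sqrt(2))*(v - sqrt(2)/2)*(v + sqrt(2)/2)*(sqrt(2)*v + sqrt(2))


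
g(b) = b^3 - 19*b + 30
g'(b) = 3*b^2 - 19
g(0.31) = 24.14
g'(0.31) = -18.71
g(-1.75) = 57.89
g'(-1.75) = -9.81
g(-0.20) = 33.79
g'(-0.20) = -18.88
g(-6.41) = -111.58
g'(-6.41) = 104.26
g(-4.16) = 37.05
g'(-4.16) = 32.92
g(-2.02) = 60.14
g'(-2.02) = -6.76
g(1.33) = 7.08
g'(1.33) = -13.69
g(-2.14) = 60.86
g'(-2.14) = -5.26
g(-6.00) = -72.00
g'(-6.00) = 89.00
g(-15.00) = -3060.00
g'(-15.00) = 656.00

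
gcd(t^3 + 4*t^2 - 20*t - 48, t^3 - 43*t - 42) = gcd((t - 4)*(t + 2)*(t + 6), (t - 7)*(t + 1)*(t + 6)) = t + 6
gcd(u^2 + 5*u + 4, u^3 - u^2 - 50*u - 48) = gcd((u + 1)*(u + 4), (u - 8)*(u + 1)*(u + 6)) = u + 1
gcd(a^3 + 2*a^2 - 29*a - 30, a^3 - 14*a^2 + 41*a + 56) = a + 1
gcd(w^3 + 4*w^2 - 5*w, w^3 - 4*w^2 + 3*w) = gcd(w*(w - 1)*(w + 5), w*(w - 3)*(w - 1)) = w^2 - w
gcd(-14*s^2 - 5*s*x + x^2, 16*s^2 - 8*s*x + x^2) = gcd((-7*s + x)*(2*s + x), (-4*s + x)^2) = 1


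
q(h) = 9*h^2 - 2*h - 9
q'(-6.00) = -110.00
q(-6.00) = 327.00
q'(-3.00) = -56.00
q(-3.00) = 78.00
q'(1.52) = 25.36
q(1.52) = 8.75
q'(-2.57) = -48.26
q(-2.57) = 55.58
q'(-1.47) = -28.46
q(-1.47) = 13.39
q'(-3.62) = -67.16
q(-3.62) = 116.18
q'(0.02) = -1.64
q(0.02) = -9.04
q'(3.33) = 57.94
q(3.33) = 84.14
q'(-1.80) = -34.40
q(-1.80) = 23.76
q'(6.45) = 114.10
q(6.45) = 352.52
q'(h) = 18*h - 2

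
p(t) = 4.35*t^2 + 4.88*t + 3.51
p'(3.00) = 30.98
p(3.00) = 57.30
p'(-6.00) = -47.32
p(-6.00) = 130.83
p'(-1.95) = -12.08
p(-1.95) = 10.53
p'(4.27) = 42.03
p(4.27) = 103.66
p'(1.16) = 14.97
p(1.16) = 15.02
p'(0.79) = 11.75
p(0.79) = 10.08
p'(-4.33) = -32.79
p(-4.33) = 63.94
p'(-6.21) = -49.15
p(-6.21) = 140.96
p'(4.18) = 41.25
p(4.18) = 99.91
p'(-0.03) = 4.62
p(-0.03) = 3.37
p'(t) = 8.7*t + 4.88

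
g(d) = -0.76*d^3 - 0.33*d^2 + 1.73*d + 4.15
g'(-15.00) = -501.37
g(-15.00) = 2468.95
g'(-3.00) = -16.81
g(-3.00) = 16.51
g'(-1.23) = -0.91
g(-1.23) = 2.94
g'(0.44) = 1.00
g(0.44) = 4.78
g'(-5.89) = -73.48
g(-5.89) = 137.81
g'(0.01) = 1.72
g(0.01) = 4.17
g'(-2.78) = -14.06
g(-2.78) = 13.12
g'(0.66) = 0.30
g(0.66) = 4.93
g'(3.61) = -30.37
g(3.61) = -29.66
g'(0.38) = 1.15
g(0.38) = 4.72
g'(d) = -2.28*d^2 - 0.66*d + 1.73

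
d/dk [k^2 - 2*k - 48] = 2*k - 2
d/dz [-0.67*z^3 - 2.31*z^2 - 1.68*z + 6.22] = -2.01*z^2 - 4.62*z - 1.68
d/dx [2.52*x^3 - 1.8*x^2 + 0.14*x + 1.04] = 7.56*x^2 - 3.6*x + 0.14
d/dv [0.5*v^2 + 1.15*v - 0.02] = 1.0*v + 1.15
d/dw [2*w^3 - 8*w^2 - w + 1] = 6*w^2 - 16*w - 1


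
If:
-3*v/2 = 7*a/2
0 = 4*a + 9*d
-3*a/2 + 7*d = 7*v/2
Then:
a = 0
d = 0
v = 0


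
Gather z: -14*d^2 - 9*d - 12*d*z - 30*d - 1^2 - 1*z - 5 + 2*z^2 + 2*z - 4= -14*d^2 - 39*d + 2*z^2 + z*(1 - 12*d) - 10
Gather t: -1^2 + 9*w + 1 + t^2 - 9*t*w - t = t^2 + t*(-9*w - 1) + 9*w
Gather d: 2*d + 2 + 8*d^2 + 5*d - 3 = 8*d^2 + 7*d - 1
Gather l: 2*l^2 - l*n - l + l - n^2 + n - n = 2*l^2 - l*n - n^2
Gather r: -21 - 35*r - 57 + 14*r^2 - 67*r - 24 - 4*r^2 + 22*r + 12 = 10*r^2 - 80*r - 90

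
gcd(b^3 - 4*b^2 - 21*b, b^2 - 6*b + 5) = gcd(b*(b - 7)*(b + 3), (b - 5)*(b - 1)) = 1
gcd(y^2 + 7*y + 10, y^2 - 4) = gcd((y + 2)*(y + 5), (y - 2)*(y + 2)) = y + 2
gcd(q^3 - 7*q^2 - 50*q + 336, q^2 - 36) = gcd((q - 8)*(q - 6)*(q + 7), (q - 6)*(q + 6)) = q - 6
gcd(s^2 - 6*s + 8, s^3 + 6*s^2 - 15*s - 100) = s - 4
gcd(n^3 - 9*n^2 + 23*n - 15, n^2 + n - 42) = 1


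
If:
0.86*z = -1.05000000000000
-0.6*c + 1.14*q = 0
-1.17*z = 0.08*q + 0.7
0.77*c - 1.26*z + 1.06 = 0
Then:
No Solution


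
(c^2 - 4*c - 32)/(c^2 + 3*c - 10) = (c^2 - 4*c - 32)/(c^2 + 3*c - 10)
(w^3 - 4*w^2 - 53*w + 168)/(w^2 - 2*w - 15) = (-w^3 + 4*w^2 + 53*w - 168)/(-w^2 + 2*w + 15)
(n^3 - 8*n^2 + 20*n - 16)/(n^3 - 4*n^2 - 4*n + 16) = (n - 2)/(n + 2)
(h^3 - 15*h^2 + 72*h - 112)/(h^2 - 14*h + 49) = (h^2 - 8*h + 16)/(h - 7)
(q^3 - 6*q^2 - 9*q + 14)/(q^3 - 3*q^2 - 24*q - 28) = (q - 1)/(q + 2)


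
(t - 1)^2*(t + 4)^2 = t^4 + 6*t^3 + t^2 - 24*t + 16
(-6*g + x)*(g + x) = -6*g^2 - 5*g*x + x^2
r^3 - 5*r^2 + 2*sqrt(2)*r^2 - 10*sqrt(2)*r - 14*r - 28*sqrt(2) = (r - 7)*(r + 2)*(r + 2*sqrt(2))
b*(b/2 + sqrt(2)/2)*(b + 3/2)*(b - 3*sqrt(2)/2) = b^4/2 - sqrt(2)*b^3/4 + 3*b^3/4 - 3*b^2/2 - 3*sqrt(2)*b^2/8 - 9*b/4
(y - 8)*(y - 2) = y^2 - 10*y + 16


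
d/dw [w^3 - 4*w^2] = w*(3*w - 8)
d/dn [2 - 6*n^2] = -12*n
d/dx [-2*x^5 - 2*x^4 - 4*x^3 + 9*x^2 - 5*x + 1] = -10*x^4 - 8*x^3 - 12*x^2 + 18*x - 5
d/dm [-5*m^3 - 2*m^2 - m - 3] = -15*m^2 - 4*m - 1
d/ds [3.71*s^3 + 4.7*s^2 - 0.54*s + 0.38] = 11.13*s^2 + 9.4*s - 0.54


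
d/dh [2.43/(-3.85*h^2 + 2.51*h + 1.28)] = (18.711*h - 6.0993)/(-3.85*h^2 + 2.51*h + 1.28)^2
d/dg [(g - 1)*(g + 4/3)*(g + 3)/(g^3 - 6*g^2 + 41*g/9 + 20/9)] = 12*(-63*g^4 + 66*g^3 + 215*g^2 - 224*g + 118)/(81*g^6 - 972*g^5 + 3654*g^4 - 4068*g^3 - 479*g^2 + 1640*g + 400)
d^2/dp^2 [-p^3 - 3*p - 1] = -6*p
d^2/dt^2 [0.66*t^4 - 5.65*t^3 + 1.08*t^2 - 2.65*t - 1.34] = 7.92*t^2 - 33.9*t + 2.16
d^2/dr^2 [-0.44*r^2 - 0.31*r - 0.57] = -0.880000000000000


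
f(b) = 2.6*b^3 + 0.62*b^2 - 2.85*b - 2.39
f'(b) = 7.8*b^2 + 1.24*b - 2.85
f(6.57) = 742.99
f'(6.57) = 341.98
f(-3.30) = -79.67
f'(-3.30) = 78.00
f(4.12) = 178.22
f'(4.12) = 134.66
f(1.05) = -1.69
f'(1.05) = 7.05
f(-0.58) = -1.04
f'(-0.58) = -0.95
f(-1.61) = -7.04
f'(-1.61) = 15.37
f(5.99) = 561.58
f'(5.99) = 284.44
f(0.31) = -3.14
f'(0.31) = -1.72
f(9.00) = 1917.58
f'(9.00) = 640.11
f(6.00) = 564.43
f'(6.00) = 285.39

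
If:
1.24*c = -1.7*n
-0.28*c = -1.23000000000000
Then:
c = 4.39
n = -3.20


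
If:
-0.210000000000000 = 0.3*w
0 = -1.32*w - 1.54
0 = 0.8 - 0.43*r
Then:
No Solution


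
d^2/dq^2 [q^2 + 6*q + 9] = 2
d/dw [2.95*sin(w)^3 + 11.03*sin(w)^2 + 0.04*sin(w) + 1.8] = (8.85*sin(w)^2 + 22.06*sin(w) + 0.04)*cos(w)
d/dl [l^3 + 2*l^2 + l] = 3*l^2 + 4*l + 1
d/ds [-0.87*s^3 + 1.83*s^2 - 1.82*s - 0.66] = -2.61*s^2 + 3.66*s - 1.82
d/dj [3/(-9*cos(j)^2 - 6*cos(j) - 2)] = -18*(3*cos(j) + 1)*sin(j)/(9*cos(j)^2 + 6*cos(j) + 2)^2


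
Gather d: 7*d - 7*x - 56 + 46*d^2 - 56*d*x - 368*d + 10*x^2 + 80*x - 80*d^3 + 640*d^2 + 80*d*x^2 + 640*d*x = -80*d^3 + 686*d^2 + d*(80*x^2 + 584*x - 361) + 10*x^2 + 73*x - 56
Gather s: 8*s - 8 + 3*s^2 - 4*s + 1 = 3*s^2 + 4*s - 7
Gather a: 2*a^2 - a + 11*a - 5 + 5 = 2*a^2 + 10*a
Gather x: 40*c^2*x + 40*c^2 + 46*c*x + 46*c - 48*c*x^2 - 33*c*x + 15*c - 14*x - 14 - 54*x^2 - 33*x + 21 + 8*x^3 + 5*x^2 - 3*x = 40*c^2 + 61*c + 8*x^3 + x^2*(-48*c - 49) + x*(40*c^2 + 13*c - 50) + 7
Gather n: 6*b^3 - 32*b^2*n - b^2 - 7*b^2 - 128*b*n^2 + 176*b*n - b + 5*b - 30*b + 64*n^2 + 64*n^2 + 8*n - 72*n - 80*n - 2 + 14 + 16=6*b^3 - 8*b^2 - 26*b + n^2*(128 - 128*b) + n*(-32*b^2 + 176*b - 144) + 28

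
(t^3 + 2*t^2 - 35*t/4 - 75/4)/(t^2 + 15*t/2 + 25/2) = (2*t^2 - t - 15)/(2*(t + 5))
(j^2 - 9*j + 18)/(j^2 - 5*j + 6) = (j - 6)/(j - 2)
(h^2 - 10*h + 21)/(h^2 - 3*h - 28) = (h - 3)/(h + 4)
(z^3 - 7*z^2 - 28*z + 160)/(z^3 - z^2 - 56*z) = (z^2 + z - 20)/(z*(z + 7))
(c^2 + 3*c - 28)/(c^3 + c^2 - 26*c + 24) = (c + 7)/(c^2 + 5*c - 6)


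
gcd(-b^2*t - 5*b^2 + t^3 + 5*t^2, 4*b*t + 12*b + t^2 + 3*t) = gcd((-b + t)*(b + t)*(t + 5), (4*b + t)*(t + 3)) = 1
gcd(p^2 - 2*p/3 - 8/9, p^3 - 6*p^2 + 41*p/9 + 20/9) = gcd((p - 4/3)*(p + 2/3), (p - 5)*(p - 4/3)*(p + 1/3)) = p - 4/3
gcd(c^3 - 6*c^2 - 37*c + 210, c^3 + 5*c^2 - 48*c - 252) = c^2 - c - 42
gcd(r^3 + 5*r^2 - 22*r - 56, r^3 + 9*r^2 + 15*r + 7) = r + 7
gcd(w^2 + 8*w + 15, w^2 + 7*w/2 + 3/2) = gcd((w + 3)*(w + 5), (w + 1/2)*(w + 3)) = w + 3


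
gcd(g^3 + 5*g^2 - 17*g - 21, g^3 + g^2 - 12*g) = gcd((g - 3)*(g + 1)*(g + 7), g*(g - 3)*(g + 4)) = g - 3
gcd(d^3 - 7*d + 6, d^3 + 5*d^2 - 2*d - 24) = d^2 + d - 6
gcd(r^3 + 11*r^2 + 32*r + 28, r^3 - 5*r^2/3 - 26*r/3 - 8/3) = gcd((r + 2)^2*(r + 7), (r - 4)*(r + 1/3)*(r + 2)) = r + 2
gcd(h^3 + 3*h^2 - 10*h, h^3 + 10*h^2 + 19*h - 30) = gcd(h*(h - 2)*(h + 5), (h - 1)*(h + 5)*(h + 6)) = h + 5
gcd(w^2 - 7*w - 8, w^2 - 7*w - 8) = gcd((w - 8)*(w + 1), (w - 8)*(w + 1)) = w^2 - 7*w - 8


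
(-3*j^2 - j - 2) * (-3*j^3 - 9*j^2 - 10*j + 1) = 9*j^5 + 30*j^4 + 45*j^3 + 25*j^2 + 19*j - 2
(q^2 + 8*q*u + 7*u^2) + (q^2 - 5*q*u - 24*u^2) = 2*q^2 + 3*q*u - 17*u^2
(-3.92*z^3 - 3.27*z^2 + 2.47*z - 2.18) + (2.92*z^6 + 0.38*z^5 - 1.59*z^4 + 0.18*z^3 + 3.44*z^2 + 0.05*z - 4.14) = 2.92*z^6 + 0.38*z^5 - 1.59*z^4 - 3.74*z^3 + 0.17*z^2 + 2.52*z - 6.32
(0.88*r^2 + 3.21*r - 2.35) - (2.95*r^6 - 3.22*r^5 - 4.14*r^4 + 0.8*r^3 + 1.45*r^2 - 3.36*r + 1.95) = -2.95*r^6 + 3.22*r^5 + 4.14*r^4 - 0.8*r^3 - 0.57*r^2 + 6.57*r - 4.3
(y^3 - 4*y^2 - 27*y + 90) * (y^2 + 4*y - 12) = y^5 - 55*y^3 + 30*y^2 + 684*y - 1080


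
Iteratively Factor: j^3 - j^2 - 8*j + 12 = (j - 2)*(j^2 + j - 6) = (j - 2)^2*(j + 3)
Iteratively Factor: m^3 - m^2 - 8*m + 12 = (m + 3)*(m^2 - 4*m + 4) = (m - 2)*(m + 3)*(m - 2)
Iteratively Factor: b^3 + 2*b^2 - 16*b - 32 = (b + 4)*(b^2 - 2*b - 8) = (b - 4)*(b + 4)*(b + 2)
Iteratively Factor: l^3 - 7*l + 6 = (l + 3)*(l^2 - 3*l + 2) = (l - 2)*(l + 3)*(l - 1)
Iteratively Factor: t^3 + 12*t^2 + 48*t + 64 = (t + 4)*(t^2 + 8*t + 16) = (t + 4)^2*(t + 4)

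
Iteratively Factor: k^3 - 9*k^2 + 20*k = (k)*(k^2 - 9*k + 20) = k*(k - 5)*(k - 4)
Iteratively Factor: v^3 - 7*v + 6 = (v - 1)*(v^2 + v - 6) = (v - 2)*(v - 1)*(v + 3)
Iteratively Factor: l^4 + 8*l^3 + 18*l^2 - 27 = (l + 3)*(l^3 + 5*l^2 + 3*l - 9) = (l + 3)^2*(l^2 + 2*l - 3) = (l - 1)*(l + 3)^2*(l + 3)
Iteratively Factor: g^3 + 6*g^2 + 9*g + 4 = (g + 1)*(g^2 + 5*g + 4) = (g + 1)*(g + 4)*(g + 1)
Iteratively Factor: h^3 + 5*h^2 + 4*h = (h)*(h^2 + 5*h + 4) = h*(h + 1)*(h + 4)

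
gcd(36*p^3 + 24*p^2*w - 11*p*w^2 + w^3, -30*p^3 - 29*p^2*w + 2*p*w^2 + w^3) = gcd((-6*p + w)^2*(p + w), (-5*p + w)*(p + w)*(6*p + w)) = p + w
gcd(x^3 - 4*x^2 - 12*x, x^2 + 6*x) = x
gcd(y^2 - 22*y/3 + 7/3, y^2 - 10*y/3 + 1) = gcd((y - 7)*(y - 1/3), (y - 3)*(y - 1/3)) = y - 1/3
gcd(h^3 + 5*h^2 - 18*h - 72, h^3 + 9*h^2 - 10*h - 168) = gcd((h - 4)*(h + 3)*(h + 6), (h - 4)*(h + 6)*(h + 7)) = h^2 + 2*h - 24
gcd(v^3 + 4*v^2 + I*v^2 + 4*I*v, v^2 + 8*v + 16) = v + 4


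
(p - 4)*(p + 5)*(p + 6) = p^3 + 7*p^2 - 14*p - 120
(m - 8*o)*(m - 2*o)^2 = m^3 - 12*m^2*o + 36*m*o^2 - 32*o^3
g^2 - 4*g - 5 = (g - 5)*(g + 1)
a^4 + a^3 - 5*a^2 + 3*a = a*(a - 1)^2*(a + 3)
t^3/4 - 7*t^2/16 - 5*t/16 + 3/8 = (t/4 + 1/4)*(t - 2)*(t - 3/4)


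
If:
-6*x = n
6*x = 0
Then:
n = 0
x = 0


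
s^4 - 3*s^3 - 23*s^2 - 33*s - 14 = (s - 7)*(s + 1)^2*(s + 2)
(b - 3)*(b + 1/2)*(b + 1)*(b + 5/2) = b^4 + b^3 - 31*b^2/4 - 23*b/2 - 15/4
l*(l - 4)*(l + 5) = l^3 + l^2 - 20*l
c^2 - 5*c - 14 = (c - 7)*(c + 2)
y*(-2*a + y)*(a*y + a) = -2*a^2*y^2 - 2*a^2*y + a*y^3 + a*y^2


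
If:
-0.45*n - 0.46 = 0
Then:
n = -1.02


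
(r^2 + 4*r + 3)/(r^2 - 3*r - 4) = (r + 3)/(r - 4)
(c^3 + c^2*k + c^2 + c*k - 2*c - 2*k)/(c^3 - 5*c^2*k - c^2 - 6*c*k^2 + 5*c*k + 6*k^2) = (c + 2)/(c - 6*k)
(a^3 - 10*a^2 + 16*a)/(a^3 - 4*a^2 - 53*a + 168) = a*(a - 2)/(a^2 + 4*a - 21)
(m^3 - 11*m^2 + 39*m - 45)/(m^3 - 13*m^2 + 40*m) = (m^2 - 6*m + 9)/(m*(m - 8))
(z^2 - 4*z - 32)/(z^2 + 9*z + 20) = (z - 8)/(z + 5)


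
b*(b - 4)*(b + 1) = b^3 - 3*b^2 - 4*b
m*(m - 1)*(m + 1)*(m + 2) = m^4 + 2*m^3 - m^2 - 2*m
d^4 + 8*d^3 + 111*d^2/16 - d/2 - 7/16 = (d - 1/4)*(d + 1/4)*(d + 1)*(d + 7)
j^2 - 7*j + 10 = (j - 5)*(j - 2)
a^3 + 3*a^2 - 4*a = a*(a - 1)*(a + 4)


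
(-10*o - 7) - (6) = -10*o - 13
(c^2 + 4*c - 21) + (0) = c^2 + 4*c - 21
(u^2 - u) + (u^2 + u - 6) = 2*u^2 - 6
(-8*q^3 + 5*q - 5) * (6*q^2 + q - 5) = -48*q^5 - 8*q^4 + 70*q^3 - 25*q^2 - 30*q + 25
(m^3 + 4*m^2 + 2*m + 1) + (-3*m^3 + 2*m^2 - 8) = -2*m^3 + 6*m^2 + 2*m - 7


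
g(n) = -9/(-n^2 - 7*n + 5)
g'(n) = -9*(2*n + 7)/(-n^2 - 7*n + 5)^2 = 9*(-2*n - 7)/(n^2 + 7*n - 5)^2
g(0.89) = 4.45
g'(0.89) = -19.33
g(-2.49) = -0.55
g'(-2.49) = -0.07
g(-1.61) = -0.66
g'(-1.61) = -0.18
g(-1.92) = -0.61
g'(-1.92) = -0.13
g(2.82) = 0.40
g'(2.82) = -0.22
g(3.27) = 0.31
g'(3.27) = -0.15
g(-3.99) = -0.53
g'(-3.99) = 0.03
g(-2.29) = -0.57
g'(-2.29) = -0.09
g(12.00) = 0.04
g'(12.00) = -0.00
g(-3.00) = -0.53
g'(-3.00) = -0.03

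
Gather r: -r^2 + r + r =-r^2 + 2*r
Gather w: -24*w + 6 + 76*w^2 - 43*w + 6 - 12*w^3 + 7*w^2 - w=-12*w^3 + 83*w^2 - 68*w + 12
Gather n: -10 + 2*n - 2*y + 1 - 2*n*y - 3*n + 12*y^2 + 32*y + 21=n*(-2*y - 1) + 12*y^2 + 30*y + 12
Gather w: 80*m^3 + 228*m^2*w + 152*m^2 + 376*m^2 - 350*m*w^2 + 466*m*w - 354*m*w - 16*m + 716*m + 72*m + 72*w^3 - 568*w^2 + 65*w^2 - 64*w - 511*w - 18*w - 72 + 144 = 80*m^3 + 528*m^2 + 772*m + 72*w^3 + w^2*(-350*m - 503) + w*(228*m^2 + 112*m - 593) + 72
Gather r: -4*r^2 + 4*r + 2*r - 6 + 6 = -4*r^2 + 6*r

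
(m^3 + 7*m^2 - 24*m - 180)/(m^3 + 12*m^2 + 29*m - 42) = (m^2 + m - 30)/(m^2 + 6*m - 7)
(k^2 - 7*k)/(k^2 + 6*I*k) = (k - 7)/(k + 6*I)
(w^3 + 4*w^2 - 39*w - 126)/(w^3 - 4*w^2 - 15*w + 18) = (w + 7)/(w - 1)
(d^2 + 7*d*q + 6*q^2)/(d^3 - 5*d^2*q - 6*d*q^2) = (-d - 6*q)/(d*(-d + 6*q))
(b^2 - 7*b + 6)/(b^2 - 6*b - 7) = (-b^2 + 7*b - 6)/(-b^2 + 6*b + 7)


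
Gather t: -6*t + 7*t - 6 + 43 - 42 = t - 5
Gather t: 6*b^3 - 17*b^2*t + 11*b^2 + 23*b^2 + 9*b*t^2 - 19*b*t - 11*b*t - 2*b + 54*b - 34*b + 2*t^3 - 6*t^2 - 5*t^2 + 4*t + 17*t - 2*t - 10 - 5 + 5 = 6*b^3 + 34*b^2 + 18*b + 2*t^3 + t^2*(9*b - 11) + t*(-17*b^2 - 30*b + 19) - 10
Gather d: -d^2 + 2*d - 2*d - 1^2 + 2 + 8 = 9 - d^2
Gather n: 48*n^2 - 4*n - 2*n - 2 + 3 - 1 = 48*n^2 - 6*n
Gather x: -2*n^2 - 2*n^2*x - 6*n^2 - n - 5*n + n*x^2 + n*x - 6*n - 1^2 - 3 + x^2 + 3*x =-8*n^2 - 12*n + x^2*(n + 1) + x*(-2*n^2 + n + 3) - 4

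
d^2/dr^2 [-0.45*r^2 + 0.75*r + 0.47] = -0.900000000000000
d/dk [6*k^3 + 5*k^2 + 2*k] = 18*k^2 + 10*k + 2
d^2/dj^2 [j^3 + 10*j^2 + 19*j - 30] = 6*j + 20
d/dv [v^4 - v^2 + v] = 4*v^3 - 2*v + 1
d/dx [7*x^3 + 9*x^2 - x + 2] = 21*x^2 + 18*x - 1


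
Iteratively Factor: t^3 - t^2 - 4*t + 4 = (t + 2)*(t^2 - 3*t + 2) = (t - 2)*(t + 2)*(t - 1)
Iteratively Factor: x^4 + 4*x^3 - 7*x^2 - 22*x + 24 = (x + 3)*(x^3 + x^2 - 10*x + 8) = (x + 3)*(x + 4)*(x^2 - 3*x + 2) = (x - 1)*(x + 3)*(x + 4)*(x - 2)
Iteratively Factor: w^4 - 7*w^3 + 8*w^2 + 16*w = (w)*(w^3 - 7*w^2 + 8*w + 16) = w*(w - 4)*(w^2 - 3*w - 4) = w*(w - 4)^2*(w + 1)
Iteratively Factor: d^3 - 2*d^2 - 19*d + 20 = (d - 1)*(d^2 - d - 20) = (d - 5)*(d - 1)*(d + 4)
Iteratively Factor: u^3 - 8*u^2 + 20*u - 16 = (u - 2)*(u^2 - 6*u + 8) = (u - 4)*(u - 2)*(u - 2)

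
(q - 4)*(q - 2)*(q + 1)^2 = q^4 - 4*q^3 - 3*q^2 + 10*q + 8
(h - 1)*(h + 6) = h^2 + 5*h - 6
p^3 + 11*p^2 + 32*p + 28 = (p + 2)^2*(p + 7)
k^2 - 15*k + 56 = (k - 8)*(k - 7)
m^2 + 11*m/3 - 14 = (m - 7/3)*(m + 6)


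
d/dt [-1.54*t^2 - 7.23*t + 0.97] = -3.08*t - 7.23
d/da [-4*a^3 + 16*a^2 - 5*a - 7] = -12*a^2 + 32*a - 5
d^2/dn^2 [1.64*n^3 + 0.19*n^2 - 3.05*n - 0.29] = 9.84*n + 0.38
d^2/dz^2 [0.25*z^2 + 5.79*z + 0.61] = 0.500000000000000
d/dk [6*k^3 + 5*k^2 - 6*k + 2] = 18*k^2 + 10*k - 6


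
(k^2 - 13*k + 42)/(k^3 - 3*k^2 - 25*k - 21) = (k - 6)/(k^2 + 4*k + 3)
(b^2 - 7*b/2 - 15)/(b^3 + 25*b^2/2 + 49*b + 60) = (b - 6)/(b^2 + 10*b + 24)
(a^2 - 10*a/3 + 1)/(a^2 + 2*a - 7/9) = 3*(a - 3)/(3*a + 7)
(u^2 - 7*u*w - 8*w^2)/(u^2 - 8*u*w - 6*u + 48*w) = (u + w)/(u - 6)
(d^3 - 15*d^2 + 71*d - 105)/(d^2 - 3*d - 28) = (d^2 - 8*d + 15)/(d + 4)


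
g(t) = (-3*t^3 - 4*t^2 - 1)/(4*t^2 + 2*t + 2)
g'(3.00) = -0.80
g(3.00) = -2.68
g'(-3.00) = -0.84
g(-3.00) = 1.38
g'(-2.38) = -0.88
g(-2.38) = 0.84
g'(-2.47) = -0.87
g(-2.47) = 0.92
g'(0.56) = -0.73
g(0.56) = -0.64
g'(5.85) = -0.77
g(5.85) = -4.90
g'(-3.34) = -0.82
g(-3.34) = 1.66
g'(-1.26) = -1.04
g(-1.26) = -0.23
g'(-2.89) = -0.84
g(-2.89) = 1.28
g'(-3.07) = -0.83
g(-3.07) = 1.43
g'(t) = (-8*t - 2)*(-3*t^3 - 4*t^2 - 1)/(4*t^2 + 2*t + 2)^2 + (-9*t^2 - 8*t)/(4*t^2 + 2*t + 2)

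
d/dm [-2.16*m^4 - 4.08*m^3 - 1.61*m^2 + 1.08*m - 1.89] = -8.64*m^3 - 12.24*m^2 - 3.22*m + 1.08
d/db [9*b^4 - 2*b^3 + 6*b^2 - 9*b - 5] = 36*b^3 - 6*b^2 + 12*b - 9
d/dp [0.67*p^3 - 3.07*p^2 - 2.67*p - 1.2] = 2.01*p^2 - 6.14*p - 2.67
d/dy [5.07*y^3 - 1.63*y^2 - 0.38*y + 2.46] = 15.21*y^2 - 3.26*y - 0.38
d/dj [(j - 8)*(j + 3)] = 2*j - 5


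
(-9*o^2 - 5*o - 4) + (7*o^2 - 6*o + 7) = -2*o^2 - 11*o + 3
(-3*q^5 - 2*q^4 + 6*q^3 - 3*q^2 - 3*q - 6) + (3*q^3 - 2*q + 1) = -3*q^5 - 2*q^4 + 9*q^3 - 3*q^2 - 5*q - 5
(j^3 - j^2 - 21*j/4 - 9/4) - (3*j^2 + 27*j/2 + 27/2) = j^3 - 4*j^2 - 75*j/4 - 63/4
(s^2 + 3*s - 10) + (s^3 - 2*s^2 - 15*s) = s^3 - s^2 - 12*s - 10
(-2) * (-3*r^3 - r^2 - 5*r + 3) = 6*r^3 + 2*r^2 + 10*r - 6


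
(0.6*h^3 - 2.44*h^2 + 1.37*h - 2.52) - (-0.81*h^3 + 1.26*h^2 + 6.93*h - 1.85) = 1.41*h^3 - 3.7*h^2 - 5.56*h - 0.67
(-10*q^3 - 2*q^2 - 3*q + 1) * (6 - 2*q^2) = 20*q^5 + 4*q^4 - 54*q^3 - 14*q^2 - 18*q + 6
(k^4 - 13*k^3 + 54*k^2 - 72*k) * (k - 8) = k^5 - 21*k^4 + 158*k^3 - 504*k^2 + 576*k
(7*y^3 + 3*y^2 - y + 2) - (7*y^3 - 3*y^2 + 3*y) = 6*y^2 - 4*y + 2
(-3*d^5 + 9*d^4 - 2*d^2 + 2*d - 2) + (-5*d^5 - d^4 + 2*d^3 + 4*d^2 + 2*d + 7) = -8*d^5 + 8*d^4 + 2*d^3 + 2*d^2 + 4*d + 5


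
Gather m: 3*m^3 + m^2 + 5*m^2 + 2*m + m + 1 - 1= 3*m^3 + 6*m^2 + 3*m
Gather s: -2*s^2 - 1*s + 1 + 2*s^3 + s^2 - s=2*s^3 - s^2 - 2*s + 1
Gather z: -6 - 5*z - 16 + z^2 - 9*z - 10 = z^2 - 14*z - 32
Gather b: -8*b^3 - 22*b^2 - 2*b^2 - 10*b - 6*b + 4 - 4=-8*b^3 - 24*b^2 - 16*b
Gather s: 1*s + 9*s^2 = 9*s^2 + s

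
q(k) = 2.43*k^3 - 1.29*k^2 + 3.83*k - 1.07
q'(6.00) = 250.79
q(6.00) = 500.35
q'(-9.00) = 617.54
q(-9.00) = -1911.50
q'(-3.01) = 77.64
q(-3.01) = -90.55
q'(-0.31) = 5.33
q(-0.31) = -2.45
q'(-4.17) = 141.35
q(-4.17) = -215.68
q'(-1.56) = 25.60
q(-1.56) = -19.41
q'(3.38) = 78.39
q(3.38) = 90.97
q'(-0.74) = 9.73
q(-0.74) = -5.60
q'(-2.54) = 57.42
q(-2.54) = -58.94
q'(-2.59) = 59.41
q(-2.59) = -61.86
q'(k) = 7.29*k^2 - 2.58*k + 3.83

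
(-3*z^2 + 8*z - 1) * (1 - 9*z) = 27*z^3 - 75*z^2 + 17*z - 1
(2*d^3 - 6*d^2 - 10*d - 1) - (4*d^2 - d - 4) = 2*d^3 - 10*d^2 - 9*d + 3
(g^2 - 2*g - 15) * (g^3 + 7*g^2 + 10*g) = g^5 + 5*g^4 - 19*g^3 - 125*g^2 - 150*g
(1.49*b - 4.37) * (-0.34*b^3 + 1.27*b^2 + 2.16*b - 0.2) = -0.5066*b^4 + 3.3781*b^3 - 2.3315*b^2 - 9.7372*b + 0.874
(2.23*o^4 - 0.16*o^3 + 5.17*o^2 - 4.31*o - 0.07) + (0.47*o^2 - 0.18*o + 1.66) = 2.23*o^4 - 0.16*o^3 + 5.64*o^2 - 4.49*o + 1.59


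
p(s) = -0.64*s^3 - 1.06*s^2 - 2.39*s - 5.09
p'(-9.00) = -138.83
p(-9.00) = 397.12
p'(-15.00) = -402.59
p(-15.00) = 1952.26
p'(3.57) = -34.43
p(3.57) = -56.25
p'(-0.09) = -2.21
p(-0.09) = -4.88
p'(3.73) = -37.01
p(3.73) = -61.97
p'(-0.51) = -1.81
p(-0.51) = -4.06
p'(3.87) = -39.35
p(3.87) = -67.31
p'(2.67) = -21.74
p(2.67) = -31.21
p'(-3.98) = -24.37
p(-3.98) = 27.98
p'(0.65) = -4.58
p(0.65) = -7.27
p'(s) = -1.92*s^2 - 2.12*s - 2.39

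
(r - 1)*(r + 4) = r^2 + 3*r - 4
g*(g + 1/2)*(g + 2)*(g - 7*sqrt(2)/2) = g^4 - 7*sqrt(2)*g^3/2 + 5*g^3/2 - 35*sqrt(2)*g^2/4 + g^2 - 7*sqrt(2)*g/2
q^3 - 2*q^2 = q^2*(q - 2)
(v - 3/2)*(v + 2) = v^2 + v/2 - 3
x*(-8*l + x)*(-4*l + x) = 32*l^2*x - 12*l*x^2 + x^3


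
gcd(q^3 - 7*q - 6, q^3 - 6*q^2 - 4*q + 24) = q + 2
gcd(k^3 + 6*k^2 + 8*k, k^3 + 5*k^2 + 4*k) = k^2 + 4*k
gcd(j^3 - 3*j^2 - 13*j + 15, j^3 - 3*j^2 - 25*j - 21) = j + 3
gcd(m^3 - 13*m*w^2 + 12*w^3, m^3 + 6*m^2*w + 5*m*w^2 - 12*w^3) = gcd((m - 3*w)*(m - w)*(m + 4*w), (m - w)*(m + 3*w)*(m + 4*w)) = -m^2 - 3*m*w + 4*w^2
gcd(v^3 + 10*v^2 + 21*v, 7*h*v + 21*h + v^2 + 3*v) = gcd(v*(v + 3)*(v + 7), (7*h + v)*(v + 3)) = v + 3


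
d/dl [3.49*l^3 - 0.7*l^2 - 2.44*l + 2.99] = 10.47*l^2 - 1.4*l - 2.44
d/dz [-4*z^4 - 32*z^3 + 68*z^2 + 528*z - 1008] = -16*z^3 - 96*z^2 + 136*z + 528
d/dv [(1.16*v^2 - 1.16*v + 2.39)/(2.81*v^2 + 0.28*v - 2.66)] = (3.5844*v^2 - 19.603*v + 2.4164)/(7.8961*v^4 + 1.5736*v^3 - 14.8708*v^2 - 1.4896*v + 7.0756)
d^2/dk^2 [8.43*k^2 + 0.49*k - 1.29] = 16.8600000000000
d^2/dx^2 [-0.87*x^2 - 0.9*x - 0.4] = -1.74000000000000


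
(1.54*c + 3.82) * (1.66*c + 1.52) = 2.5564*c^2 + 8.682*c + 5.8064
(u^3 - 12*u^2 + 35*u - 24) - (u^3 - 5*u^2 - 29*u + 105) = -7*u^2 + 64*u - 129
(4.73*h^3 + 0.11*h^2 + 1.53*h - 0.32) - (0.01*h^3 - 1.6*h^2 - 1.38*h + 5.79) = 4.72*h^3 + 1.71*h^2 + 2.91*h - 6.11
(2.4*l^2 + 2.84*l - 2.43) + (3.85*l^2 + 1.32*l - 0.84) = 6.25*l^2 + 4.16*l - 3.27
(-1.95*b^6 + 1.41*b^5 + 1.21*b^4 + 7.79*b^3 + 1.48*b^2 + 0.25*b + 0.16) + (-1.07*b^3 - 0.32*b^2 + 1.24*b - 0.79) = -1.95*b^6 + 1.41*b^5 + 1.21*b^4 + 6.72*b^3 + 1.16*b^2 + 1.49*b - 0.63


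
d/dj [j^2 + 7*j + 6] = 2*j + 7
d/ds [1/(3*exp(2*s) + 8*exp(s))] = 2*(-3*exp(s) - 4)*exp(-s)/(3*exp(s) + 8)^2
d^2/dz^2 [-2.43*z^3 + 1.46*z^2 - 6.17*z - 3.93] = 2.92 - 14.58*z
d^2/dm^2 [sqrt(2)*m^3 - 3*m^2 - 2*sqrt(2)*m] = 6*sqrt(2)*m - 6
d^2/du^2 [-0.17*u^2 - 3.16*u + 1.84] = -0.340000000000000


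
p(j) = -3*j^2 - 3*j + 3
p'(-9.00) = 51.00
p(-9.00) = -213.00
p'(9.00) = -57.00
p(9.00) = -267.00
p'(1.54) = -12.24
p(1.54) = -8.73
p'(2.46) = -17.76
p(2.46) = -22.53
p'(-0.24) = -1.56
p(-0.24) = 3.55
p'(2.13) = -15.78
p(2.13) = -17.00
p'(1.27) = -10.62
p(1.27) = -5.65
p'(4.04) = -27.24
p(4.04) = -58.08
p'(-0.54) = 0.24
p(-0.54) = 3.75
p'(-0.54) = 0.24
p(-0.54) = 3.75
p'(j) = -6*j - 3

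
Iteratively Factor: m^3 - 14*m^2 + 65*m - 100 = (m - 4)*(m^2 - 10*m + 25) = (m - 5)*(m - 4)*(m - 5)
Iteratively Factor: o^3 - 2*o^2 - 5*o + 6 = (o + 2)*(o^2 - 4*o + 3) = (o - 1)*(o + 2)*(o - 3)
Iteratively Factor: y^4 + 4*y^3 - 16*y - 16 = (y + 2)*(y^3 + 2*y^2 - 4*y - 8) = (y - 2)*(y + 2)*(y^2 + 4*y + 4) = (y - 2)*(y + 2)^2*(y + 2)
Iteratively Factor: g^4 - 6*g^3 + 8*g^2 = (g)*(g^3 - 6*g^2 + 8*g) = g*(g - 4)*(g^2 - 2*g) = g*(g - 4)*(g - 2)*(g)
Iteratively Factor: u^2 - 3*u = (u)*(u - 3)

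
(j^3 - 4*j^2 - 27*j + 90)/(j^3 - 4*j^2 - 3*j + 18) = (j^2 - j - 30)/(j^2 - j - 6)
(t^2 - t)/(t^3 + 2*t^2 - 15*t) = (t - 1)/(t^2 + 2*t - 15)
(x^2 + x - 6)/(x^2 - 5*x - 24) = (x - 2)/(x - 8)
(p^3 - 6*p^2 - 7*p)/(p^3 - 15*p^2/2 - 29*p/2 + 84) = 2*p*(p^2 - 6*p - 7)/(2*p^3 - 15*p^2 - 29*p + 168)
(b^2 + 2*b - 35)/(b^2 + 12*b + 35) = (b - 5)/(b + 5)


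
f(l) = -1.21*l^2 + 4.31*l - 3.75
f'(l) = 4.31 - 2.42*l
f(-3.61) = -35.08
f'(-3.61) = 13.05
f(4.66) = -9.94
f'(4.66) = -6.97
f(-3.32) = -31.40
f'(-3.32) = 12.34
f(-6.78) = -88.59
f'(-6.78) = 20.72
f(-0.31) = -5.20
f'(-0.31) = 5.06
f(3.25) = -2.52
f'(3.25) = -3.56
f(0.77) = -1.15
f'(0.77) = 2.45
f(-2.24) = -19.48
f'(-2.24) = 9.73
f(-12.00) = -229.71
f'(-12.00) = 33.35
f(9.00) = -62.97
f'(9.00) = -17.47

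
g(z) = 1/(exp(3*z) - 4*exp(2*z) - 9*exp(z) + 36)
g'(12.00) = 0.00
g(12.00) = 0.00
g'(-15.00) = 0.00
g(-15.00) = 0.03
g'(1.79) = -0.11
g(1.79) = 0.02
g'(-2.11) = 0.00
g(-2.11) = 0.03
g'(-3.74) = 0.00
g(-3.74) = 0.03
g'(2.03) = -0.03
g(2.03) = 0.01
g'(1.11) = 427.93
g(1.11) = -4.99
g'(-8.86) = 0.00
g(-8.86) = 0.03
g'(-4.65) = 0.00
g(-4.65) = 0.03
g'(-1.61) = 0.00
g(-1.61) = 0.03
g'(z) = (-3*exp(3*z) + 8*exp(2*z) + 9*exp(z))/(exp(3*z) - 4*exp(2*z) - 9*exp(z) + 36)^2 = (-3*exp(2*z) + 8*exp(z) + 9)*exp(z)/(exp(3*z) - 4*exp(2*z) - 9*exp(z) + 36)^2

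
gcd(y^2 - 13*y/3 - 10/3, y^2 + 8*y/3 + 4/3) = y + 2/3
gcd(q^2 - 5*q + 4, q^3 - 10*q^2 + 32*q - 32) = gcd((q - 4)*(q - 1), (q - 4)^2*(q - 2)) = q - 4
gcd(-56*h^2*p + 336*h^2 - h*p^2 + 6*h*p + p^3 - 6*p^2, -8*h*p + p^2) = -8*h + p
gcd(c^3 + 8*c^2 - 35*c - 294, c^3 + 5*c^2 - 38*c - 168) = c^2 + c - 42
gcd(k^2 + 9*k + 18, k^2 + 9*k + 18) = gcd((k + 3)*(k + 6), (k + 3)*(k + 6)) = k^2 + 9*k + 18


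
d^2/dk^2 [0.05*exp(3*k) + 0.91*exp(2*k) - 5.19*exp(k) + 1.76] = (0.45*exp(2*k) + 3.64*exp(k) - 5.19)*exp(k)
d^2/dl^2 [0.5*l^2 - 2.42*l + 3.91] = 1.00000000000000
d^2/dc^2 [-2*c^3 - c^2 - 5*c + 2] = -12*c - 2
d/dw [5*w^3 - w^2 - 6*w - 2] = 15*w^2 - 2*w - 6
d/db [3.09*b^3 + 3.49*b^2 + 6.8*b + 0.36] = 9.27*b^2 + 6.98*b + 6.8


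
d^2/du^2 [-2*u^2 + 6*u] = -4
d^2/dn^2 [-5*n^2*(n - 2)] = 20 - 30*n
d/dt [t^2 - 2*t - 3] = 2*t - 2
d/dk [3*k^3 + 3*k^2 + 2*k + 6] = 9*k^2 + 6*k + 2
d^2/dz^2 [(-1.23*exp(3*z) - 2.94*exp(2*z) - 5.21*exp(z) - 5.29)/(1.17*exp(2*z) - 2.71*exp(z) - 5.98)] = (-1.683747*exp(6*z) + 11.699883*exp(5*z) - 35.375163*exp(4*z) - 368.621415*exp(3*z) - 707.197491*exp(2*z) - 523.008431*exp(z) - 100.583002)*exp(z)/(1.601613*exp(6*z) - 11.129157*exp(5*z) + 1.219725*exp(4*z) + 93.862205*exp(3*z) - 6.23415000000001*exp(2*z) - 290.732052*exp(z) - 213.847192)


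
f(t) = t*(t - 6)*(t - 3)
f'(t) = t*(t - 6) + t*(t - 3) + (t - 6)*(t - 3) = 3*t^2 - 18*t + 18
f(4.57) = -10.26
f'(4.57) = -1.61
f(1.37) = 10.34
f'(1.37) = -1.03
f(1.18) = 10.35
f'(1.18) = 0.94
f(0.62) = 7.94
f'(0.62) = 7.99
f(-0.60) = -14.26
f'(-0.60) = 29.88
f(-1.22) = -37.17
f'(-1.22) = 44.43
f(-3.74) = -245.52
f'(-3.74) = 127.28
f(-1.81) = -67.99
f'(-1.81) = 60.41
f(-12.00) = -3240.00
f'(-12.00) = 666.00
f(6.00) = 0.00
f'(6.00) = 18.00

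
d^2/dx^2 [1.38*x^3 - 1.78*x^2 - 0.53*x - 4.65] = 8.28*x - 3.56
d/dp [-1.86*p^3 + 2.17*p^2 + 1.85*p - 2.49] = -5.58*p^2 + 4.34*p + 1.85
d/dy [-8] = 0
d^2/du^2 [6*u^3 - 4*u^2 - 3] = 36*u - 8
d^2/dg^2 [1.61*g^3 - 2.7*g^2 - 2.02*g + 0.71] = 9.66*g - 5.4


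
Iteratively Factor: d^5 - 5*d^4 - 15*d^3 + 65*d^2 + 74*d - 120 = (d + 3)*(d^4 - 8*d^3 + 9*d^2 + 38*d - 40) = (d + 2)*(d + 3)*(d^3 - 10*d^2 + 29*d - 20) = (d - 1)*(d + 2)*(d + 3)*(d^2 - 9*d + 20) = (d - 5)*(d - 1)*(d + 2)*(d + 3)*(d - 4)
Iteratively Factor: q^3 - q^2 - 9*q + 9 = (q + 3)*(q^2 - 4*q + 3) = (q - 1)*(q + 3)*(q - 3)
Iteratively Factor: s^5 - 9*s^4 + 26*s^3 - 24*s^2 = (s)*(s^4 - 9*s^3 + 26*s^2 - 24*s) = s*(s - 4)*(s^3 - 5*s^2 + 6*s) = s*(s - 4)*(s - 3)*(s^2 - 2*s) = s*(s - 4)*(s - 3)*(s - 2)*(s)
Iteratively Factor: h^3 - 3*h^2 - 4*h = (h - 4)*(h^2 + h) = (h - 4)*(h + 1)*(h)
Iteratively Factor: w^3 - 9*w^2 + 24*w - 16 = (w - 4)*(w^2 - 5*w + 4) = (w - 4)^2*(w - 1)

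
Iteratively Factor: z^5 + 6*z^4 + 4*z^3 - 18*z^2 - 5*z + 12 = (z + 4)*(z^4 + 2*z^3 - 4*z^2 - 2*z + 3) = (z - 1)*(z + 4)*(z^3 + 3*z^2 - z - 3) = (z - 1)^2*(z + 4)*(z^2 + 4*z + 3) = (z - 1)^2*(z + 1)*(z + 4)*(z + 3)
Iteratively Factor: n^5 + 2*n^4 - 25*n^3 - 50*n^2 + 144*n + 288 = (n - 3)*(n^4 + 5*n^3 - 10*n^2 - 80*n - 96) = (n - 3)*(n + 4)*(n^3 + n^2 - 14*n - 24) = (n - 3)*(n + 3)*(n + 4)*(n^2 - 2*n - 8) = (n - 4)*(n - 3)*(n + 3)*(n + 4)*(n + 2)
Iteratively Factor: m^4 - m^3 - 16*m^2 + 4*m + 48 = (m + 2)*(m^3 - 3*m^2 - 10*m + 24) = (m + 2)*(m + 3)*(m^2 - 6*m + 8) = (m - 2)*(m + 2)*(m + 3)*(m - 4)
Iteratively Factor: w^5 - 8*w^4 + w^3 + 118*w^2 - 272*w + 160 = (w + 4)*(w^4 - 12*w^3 + 49*w^2 - 78*w + 40) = (w - 2)*(w + 4)*(w^3 - 10*w^2 + 29*w - 20) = (w - 2)*(w - 1)*(w + 4)*(w^2 - 9*w + 20) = (w - 5)*(w - 2)*(w - 1)*(w + 4)*(w - 4)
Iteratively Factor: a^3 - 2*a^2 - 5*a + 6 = (a - 3)*(a^2 + a - 2) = (a - 3)*(a + 2)*(a - 1)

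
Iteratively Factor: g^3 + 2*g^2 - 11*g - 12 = (g - 3)*(g^2 + 5*g + 4) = (g - 3)*(g + 4)*(g + 1)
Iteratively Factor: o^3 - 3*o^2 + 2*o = (o - 2)*(o^2 - o) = (o - 2)*(o - 1)*(o)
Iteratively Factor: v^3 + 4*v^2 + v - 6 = (v + 2)*(v^2 + 2*v - 3) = (v - 1)*(v + 2)*(v + 3)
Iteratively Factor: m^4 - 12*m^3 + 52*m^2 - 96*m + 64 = (m - 4)*(m^3 - 8*m^2 + 20*m - 16) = (m - 4)^2*(m^2 - 4*m + 4) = (m - 4)^2*(m - 2)*(m - 2)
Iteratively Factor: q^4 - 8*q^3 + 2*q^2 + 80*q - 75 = (q - 5)*(q^3 - 3*q^2 - 13*q + 15) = (q - 5)*(q + 3)*(q^2 - 6*q + 5) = (q - 5)*(q - 1)*(q + 3)*(q - 5)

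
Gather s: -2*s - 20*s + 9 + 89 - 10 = 88 - 22*s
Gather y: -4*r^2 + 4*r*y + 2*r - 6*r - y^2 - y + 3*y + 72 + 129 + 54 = -4*r^2 - 4*r - y^2 + y*(4*r + 2) + 255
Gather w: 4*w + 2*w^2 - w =2*w^2 + 3*w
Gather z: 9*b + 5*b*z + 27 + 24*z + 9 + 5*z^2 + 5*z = 9*b + 5*z^2 + z*(5*b + 29) + 36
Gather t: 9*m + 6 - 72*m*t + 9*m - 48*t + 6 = 18*m + t*(-72*m - 48) + 12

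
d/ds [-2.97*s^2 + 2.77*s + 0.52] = 2.77 - 5.94*s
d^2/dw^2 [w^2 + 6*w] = 2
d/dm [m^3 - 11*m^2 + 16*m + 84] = 3*m^2 - 22*m + 16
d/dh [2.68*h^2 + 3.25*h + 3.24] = 5.36*h + 3.25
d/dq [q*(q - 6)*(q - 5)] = 3*q^2 - 22*q + 30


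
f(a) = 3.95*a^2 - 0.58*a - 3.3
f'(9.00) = 70.52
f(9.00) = 311.43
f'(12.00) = 94.22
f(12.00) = 558.54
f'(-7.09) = -56.59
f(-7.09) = 199.37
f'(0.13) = 0.45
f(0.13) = -3.31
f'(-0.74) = -6.43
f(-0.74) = -0.71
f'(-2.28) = -18.59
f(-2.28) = 18.56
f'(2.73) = 20.99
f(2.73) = 24.56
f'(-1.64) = -13.54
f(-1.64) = 8.28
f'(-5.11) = -40.95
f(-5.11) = 102.81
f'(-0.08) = -1.21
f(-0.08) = -3.23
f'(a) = 7.9*a - 0.58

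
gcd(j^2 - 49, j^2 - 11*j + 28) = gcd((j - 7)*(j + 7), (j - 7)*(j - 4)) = j - 7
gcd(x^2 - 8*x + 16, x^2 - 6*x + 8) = x - 4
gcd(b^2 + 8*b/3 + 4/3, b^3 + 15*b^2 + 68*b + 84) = b + 2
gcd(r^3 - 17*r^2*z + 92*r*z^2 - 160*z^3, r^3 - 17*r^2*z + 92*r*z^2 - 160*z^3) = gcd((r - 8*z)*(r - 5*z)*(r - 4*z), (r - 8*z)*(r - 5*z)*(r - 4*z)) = -r^3 + 17*r^2*z - 92*r*z^2 + 160*z^3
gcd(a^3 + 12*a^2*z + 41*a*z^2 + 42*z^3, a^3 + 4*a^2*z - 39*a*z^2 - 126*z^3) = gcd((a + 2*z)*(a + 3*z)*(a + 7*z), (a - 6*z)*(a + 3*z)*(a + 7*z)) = a^2 + 10*a*z + 21*z^2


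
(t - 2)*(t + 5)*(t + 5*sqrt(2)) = t^3 + 3*t^2 + 5*sqrt(2)*t^2 - 10*t + 15*sqrt(2)*t - 50*sqrt(2)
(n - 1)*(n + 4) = n^2 + 3*n - 4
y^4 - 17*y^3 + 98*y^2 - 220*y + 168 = (y - 7)*(y - 6)*(y - 2)^2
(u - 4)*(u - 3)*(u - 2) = u^3 - 9*u^2 + 26*u - 24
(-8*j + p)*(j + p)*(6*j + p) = -48*j^3 - 50*j^2*p - j*p^2 + p^3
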